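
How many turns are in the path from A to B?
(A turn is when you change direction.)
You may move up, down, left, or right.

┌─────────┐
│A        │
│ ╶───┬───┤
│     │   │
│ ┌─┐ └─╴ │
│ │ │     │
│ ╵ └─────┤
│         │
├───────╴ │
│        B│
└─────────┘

Directions: down, down, down, right, right, right, right, down
Number of turns: 2

Solution:

┌─────────┐
│A        │
│ ╶───┬───┤
│↓    │   │
│ ┌─┐ └─╴ │
│↓│ │     │
│ ╵ └─────┤
│↳ → → → ↓│
├───────╴ │
│        B│
└─────────┘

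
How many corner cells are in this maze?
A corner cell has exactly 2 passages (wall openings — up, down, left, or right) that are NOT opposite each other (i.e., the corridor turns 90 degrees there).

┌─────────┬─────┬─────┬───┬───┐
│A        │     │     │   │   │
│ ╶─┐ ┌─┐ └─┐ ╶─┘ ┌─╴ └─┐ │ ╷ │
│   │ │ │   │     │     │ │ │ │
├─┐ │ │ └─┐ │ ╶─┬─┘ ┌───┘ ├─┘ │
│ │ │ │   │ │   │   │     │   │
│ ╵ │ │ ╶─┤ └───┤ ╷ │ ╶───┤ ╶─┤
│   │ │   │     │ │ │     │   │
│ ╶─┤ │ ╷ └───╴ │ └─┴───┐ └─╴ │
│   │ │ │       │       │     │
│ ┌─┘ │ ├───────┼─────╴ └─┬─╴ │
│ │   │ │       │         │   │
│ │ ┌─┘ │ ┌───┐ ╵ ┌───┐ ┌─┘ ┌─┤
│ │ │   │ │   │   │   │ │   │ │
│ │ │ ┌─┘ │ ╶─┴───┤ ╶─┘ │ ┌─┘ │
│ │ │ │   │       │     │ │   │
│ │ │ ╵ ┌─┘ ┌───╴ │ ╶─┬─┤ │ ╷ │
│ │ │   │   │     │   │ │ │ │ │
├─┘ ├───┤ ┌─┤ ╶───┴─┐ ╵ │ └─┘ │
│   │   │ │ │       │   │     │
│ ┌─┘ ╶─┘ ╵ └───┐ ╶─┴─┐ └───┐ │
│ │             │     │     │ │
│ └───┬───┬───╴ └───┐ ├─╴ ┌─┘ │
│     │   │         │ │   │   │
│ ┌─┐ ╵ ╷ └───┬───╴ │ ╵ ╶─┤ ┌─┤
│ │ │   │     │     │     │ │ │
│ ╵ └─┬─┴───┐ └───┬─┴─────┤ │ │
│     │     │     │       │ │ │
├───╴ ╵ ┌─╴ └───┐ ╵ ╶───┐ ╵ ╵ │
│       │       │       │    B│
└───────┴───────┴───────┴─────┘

Counting corner cells (2 non-opposite passages):
Total corners: 96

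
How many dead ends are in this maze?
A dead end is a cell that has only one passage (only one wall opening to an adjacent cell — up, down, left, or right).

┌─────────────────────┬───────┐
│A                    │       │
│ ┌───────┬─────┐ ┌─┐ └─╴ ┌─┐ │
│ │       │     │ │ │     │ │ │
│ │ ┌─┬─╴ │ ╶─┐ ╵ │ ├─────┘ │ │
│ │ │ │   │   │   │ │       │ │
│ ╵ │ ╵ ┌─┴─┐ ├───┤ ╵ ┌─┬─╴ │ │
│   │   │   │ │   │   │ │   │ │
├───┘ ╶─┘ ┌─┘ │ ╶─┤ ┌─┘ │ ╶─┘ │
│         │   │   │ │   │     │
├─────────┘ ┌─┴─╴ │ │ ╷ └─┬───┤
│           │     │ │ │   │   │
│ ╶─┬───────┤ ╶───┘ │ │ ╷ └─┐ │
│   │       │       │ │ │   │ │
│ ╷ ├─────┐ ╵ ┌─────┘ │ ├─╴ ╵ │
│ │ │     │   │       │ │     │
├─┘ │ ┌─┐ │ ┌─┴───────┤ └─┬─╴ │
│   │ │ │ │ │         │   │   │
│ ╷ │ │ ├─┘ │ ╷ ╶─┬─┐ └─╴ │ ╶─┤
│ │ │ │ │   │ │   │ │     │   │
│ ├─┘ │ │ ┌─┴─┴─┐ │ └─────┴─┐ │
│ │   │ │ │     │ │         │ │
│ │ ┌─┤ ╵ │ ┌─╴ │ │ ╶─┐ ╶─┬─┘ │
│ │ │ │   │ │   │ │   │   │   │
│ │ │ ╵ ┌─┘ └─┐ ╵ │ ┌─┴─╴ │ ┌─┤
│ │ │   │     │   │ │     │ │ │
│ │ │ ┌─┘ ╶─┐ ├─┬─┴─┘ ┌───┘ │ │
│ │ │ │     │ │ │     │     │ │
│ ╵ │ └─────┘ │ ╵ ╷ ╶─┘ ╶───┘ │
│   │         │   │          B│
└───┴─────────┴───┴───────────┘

Checking each cell for number of passages:

Dead ends found at positions:
  (0, 11)
  (1, 9)
  (1, 13)
  (2, 2)
  (3, 5)
  (3, 8)
  (3, 11)
  (4, 0)
  (5, 13)
  (6, 2)
  (7, 0)
  (7, 7)
  (7, 12)
  (8, 3)
  (8, 4)
  (9, 1)
  (9, 6)
  (9, 9)
  (10, 13)
  (11, 2)
  (11, 6)
  (11, 10)
  (12, 9)
  (12, 14)
  (13, 3)
  (13, 5)
  (13, 7)
Total dead ends: 27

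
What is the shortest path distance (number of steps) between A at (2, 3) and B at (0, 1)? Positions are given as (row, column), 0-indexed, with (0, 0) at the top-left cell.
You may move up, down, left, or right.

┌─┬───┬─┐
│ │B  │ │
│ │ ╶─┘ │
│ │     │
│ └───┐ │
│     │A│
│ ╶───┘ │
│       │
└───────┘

Finding path from (2, 3) to (0, 1):
Path: (2,3) → (1,3) → (1,2) → (1,1) → (0,1)
Distance: 4 steps

Solution:

┌─┬───┬─┐
│ │B  │ │
│ │ ╶─┘ │
│ │↑ ← ↰│
│ └───┐ │
│     │A│
│ ╶───┘ │
│       │
└───────┘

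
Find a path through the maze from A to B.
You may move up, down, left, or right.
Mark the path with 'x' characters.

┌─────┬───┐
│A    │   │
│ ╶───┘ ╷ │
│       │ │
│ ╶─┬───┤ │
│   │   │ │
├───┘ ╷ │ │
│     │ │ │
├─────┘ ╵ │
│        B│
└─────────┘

Finding the shortest path through the maze:
Path length: 10 steps
Directions: down → right → right → right → up → right → down → down → down → down

Solution:

┌─────┬───┐
│A    │x x│
│ ╶───┘ ╷ │
│x x x x│x│
│ ╶─┬───┤ │
│   │   │x│
├───┘ ╷ │ │
│     │ │x│
├─────┘ ╵ │
│        B│
└─────────┘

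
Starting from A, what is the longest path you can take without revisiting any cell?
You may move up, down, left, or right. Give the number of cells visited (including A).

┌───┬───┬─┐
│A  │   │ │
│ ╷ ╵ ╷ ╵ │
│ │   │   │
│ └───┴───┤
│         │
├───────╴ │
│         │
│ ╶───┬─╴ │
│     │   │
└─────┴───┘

Finding longest simple path using DFS:
Start: (0, 0)
Longest path visits 15 cells
Path: A → down → down → right → right → right → right → down → left → left → left → left → down → right → right

Solution:

┌───┬───┬─┐
│A  │   │ │
│ ╷ ╵ ╷ ╵ │
│↓│   │   │
│ └───┴───┤
│↳ → → → ↓│
├───────╴ │
│↓ ← ← ← ↲│
│ ╶───┬─╴ │
│↳ → B│   │
└─────┴───┘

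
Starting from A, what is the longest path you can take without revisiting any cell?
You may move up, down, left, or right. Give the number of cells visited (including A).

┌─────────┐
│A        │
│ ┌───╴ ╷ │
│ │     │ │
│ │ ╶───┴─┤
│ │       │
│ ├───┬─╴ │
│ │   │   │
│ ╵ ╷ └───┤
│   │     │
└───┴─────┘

Finding longest simple path using DFS:
Start: (0, 0)
Longest path visits 13 cells
Path: A → right → right → right → down → left → left → down → right → right → right → down → left

Solution:

┌─────────┐
│A → → ↓  │
│ ┌───╴ ╷ │
│ │↓ ← ↲│ │
│ │ ╶───┴─┤
│ │↳ → → ↓│
│ ├───┬─╴ │
│ │   │B ↲│
│ ╵ ╷ └───┤
│   │     │
└───┴─────┘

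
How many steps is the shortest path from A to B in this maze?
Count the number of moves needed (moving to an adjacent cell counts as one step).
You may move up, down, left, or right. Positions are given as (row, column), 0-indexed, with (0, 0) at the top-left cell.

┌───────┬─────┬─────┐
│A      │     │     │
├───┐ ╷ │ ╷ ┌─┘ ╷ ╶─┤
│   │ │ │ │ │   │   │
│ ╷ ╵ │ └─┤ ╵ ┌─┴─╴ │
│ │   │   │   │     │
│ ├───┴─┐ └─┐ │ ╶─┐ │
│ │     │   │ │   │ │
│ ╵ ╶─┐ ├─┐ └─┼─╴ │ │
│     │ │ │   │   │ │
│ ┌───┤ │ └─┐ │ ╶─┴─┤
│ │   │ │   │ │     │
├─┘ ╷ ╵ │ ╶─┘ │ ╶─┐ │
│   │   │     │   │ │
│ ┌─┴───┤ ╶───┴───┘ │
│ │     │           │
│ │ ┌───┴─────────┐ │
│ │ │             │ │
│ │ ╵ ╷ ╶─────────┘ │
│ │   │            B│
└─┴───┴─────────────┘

Using BFS to find shortest path:
Start: (0, 0), End: (9, 9)
Path found:
(0,0) → (0,1) → (0,2) → (0,3) → (1,3) → (2,3) → (2,4) → (3,4) → (3,5) → (4,5) → (4,6) → (5,6) → (6,6) → (6,5) → (6,4) → (7,4) → (7,5) → (7,6) → (7,7) → (7,8) → (7,9) → (8,9) → (9,9)
Number of steps: 22

Solution:

┌───────┬─────┬─────┐
│A → → ↓│     │     │
├───┐ ╷ │ ╷ ┌─┘ ╷ ╶─┤
│   │ │↓│ │ │   │   │
│ ╷ ╵ │ └─┤ ╵ ┌─┴─╴ │
│ │   │↳ ↓│   │     │
│ ├───┴─┐ └─┐ │ ╶─┐ │
│ │     │↳ ↓│ │   │ │
│ ╵ ╶─┐ ├─┐ └─┼─╴ │ │
│     │ │ │↳ ↓│   │ │
│ ┌───┤ │ └─┐ │ ╶─┴─┤
│ │   │ │   │↓│     │
├─┘ ╷ ╵ │ ╶─┘ │ ╶─┐ │
│   │   │↓ ← ↲│   │ │
│ ┌─┴───┤ ╶───┴───┘ │
│ │     │↳ → → → → ↓│
│ │ ┌───┴─────────┐ │
│ │ │             │↓│
│ │ ╵ ╷ ╶─────────┘ │
│ │   │            B│
└─┴───┴─────────────┘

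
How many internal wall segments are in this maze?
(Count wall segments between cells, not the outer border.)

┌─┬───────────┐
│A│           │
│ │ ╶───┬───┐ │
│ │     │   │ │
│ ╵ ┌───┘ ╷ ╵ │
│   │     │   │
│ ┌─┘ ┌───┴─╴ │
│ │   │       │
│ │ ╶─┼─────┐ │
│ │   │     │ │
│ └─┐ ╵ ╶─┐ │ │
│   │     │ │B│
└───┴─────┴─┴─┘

Counting internal wall segments:
Total internal walls: 30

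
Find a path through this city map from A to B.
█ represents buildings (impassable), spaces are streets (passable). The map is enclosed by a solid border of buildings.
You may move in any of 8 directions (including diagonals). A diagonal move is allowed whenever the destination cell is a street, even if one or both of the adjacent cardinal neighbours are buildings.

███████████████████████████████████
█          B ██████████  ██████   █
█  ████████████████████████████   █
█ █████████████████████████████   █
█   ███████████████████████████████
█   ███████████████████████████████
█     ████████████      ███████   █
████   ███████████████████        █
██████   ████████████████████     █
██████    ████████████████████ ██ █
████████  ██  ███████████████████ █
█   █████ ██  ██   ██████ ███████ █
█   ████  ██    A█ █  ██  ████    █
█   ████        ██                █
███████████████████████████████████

Finding the shortest path from A to B:
Movement: 8-directional
Path length: 26 steps
Directions: left → left → left → left → down-left → left → up-left → up → up-left → up-left → up-left → up-left → up-left → up-left → up-left → up-left → up-right → up-right → right → right → right → right → right → right → right → right

Solution:

███████████████████████████████████
█  →→→→→→→→B ██████████  ██████   █
█ ↗████████████████████████████   █
█↗█████████████████████████████   █
█ ↖ ███████████████████████████████
█  ↖███████████████████████████████
█   ↖ ████████████      ███████   █
████ ↖ ███████████████████        █
██████↖  ████████████████████     █
██████ ↖  ████████████████████ ██ █
████████↖ ██  ███████████████████ █
█   █████↖██  ██   ██████ ███████ █
█   ████ ↑██↙←←←A█ █  ██  ████    █
█   ████  ↖←    ██                █
███████████████████████████████████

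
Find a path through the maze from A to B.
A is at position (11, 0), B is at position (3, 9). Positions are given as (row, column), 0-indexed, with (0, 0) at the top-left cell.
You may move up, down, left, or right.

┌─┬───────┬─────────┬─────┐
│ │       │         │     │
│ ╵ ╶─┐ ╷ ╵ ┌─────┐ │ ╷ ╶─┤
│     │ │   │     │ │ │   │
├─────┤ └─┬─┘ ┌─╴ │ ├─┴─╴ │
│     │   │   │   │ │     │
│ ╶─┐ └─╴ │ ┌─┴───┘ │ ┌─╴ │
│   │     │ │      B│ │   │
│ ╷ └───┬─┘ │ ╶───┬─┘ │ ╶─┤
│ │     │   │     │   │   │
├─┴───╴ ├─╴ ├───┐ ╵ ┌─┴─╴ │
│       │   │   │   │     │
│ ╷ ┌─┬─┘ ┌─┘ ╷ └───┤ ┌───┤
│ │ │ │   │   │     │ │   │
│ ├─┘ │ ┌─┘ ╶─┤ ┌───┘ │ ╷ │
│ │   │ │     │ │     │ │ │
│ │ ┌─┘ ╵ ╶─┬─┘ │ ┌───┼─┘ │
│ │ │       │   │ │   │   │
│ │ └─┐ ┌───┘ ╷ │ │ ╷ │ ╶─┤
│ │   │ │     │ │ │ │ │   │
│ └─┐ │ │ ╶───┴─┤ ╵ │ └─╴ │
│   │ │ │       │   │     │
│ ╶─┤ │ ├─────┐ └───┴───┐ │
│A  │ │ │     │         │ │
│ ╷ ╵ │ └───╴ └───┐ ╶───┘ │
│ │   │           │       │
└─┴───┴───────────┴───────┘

Finding the shortest path from (11, 0) to (3, 9):
Path length: 35 steps
Directions: up → up → up → up → up → up → right → right → right → up → left → left → up → left → up → right → right → down → right → right → up → left → up → up → right → down → right → up → right → right → right → right → down → down → down

Solution:

┌─┬───────┬─────────┬─────┐
│ │    ↱ ↓│↱ → → → ↓│     │
│ ╵ ╶─┐ ╷ ╵ ┌─────┐ │ ╷ ╶─┤
│     │↑│↳ ↑│     │↓│ │   │
├─────┤ └─┬─┘ ┌─╴ │ ├─┴─╴ │
│↱ → ↓│↑ ↰│   │   │↓│     │
│ ╶─┐ └─╴ │ ┌─┴───┘ │ ┌─╴ │
│↑ ↰│↳ → ↑│ │      B│ │   │
│ ╷ └───┬─┘ │ ╶───┬─┘ │ ╶─┤
│ │↑ ← ↰│   │     │   │   │
├─┴───╴ ├─╴ ├───┐ ╵ ┌─┴─╴ │
│↱ → → ↑│   │   │   │     │
│ ╷ ┌─┬─┘ ┌─┘ ╷ └───┤ ┌───┤
│↑│ │ │   │   │     │ │   │
│ ├─┘ │ ┌─┘ ╶─┤ ┌───┘ │ ╷ │
│↑│   │ │     │ │     │ │ │
│ │ ┌─┘ ╵ ╶─┬─┘ │ ┌───┼─┘ │
│↑│ │       │   │ │   │   │
│ │ └─┐ ┌───┘ ╷ │ │ ╷ │ ╶─┤
│↑│   │ │     │ │ │ │ │   │
│ └─┐ │ │ ╶───┴─┤ ╵ │ └─╴ │
│↑  │ │ │       │   │     │
│ ╶─┤ │ ├─────┐ └───┴───┐ │
│A  │ │ │     │         │ │
│ ╷ ╵ │ └───╴ └───┐ ╶───┘ │
│ │   │           │       │
└─┴───┴───────────┴───────┘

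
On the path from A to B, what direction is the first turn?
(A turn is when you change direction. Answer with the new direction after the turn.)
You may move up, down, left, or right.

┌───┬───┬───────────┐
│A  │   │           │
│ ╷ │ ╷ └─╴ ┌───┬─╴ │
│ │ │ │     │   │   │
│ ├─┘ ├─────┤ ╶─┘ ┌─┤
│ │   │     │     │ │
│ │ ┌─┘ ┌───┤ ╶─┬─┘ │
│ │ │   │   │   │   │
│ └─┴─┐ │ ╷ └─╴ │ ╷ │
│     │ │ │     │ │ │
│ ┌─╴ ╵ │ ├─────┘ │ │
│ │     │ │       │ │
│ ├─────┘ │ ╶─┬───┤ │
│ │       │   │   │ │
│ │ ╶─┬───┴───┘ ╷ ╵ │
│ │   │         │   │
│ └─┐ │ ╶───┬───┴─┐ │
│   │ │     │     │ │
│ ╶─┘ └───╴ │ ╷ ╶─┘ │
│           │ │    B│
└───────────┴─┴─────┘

Directions: down, down, down, down, down, down, down, down, down, right, right, right, right, right, up, left, left, up, right, right, right, right, up, right, down, right, down, down
First turn direction: right

Solution:

┌───┬───┬───────────┐
│A  │   │           │
│ ╷ │ ╷ └─╴ ┌───┬─╴ │
│↓│ │ │     │   │   │
│ ├─┘ ├─────┤ ╶─┘ ┌─┤
│↓│   │     │     │ │
│ │ ┌─┘ ┌───┤ ╶─┬─┘ │
│↓│ │   │   │   │   │
│ └─┴─┐ │ ╷ └─╴ │ ╷ │
│↓    │ │ │     │ │ │
│ ┌─╴ ╵ │ ├─────┘ │ │
│↓│     │ │       │ │
│ ├─────┘ │ ╶─┬───┤ │
│↓│       │   │↱ ↓│ │
│ │ ╶─┬───┴───┘ ╷ ╵ │
│↓│   │↱ → → → ↑│↳ ↓│
│ └─┐ │ ╶───┬───┴─┐ │
│↓  │ │↑ ← ↰│     │↓│
│ ╶─┘ └───╴ │ ╷ ╶─┘ │
│↳ → → → → ↑│ │    B│
└───────────┴─┴─────┘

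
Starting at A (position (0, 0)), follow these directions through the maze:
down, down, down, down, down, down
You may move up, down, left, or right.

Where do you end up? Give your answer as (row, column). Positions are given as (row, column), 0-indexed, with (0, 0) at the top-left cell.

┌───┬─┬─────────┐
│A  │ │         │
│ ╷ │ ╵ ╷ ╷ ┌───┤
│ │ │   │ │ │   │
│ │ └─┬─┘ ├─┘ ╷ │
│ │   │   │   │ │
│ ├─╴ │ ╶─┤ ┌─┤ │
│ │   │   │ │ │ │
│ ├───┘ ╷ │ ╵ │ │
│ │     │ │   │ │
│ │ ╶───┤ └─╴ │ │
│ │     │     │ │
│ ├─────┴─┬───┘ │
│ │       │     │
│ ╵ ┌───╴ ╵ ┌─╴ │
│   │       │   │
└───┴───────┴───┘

Following directions step by step:
Start: (0, 0)
  down: (0, 0) → (1, 0)
  down: (1, 0) → (2, 0)
  down: (2, 0) → (3, 0)
  down: (3, 0) → (4, 0)
  down: (4, 0) → (5, 0)
  down: (5, 0) → (6, 0)
Final position: (6, 0)

Path taken:

┌───┬─┬─────────┐
│A  │ │         │
│ ╷ │ ╵ ╷ ╷ ┌───┤
│↓│ │   │ │ │   │
│ │ └─┬─┘ ├─┘ ╷ │
│↓│   │   │   │ │
│ ├─╴ │ ╶─┤ ┌─┤ │
│↓│   │   │ │ │ │
│ ├───┘ ╷ │ ╵ │ │
│↓│     │ │   │ │
│ │ ╶───┤ └─╴ │ │
│↓│     │     │ │
│ ├─────┴─┬───┘ │
│B│       │     │
│ ╵ ┌───╴ ╵ ┌─╴ │
│   │       │   │
└───┴───────┴───┘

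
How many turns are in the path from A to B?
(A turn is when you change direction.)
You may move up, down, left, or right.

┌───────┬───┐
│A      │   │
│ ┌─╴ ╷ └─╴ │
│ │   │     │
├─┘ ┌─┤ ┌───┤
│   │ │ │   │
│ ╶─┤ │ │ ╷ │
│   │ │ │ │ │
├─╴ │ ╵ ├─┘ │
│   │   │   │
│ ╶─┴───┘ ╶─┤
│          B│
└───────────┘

Directions: right, right, down, left, down, left, down, right, down, left, down, right, right, right, right, right
Number of turns: 10

Solution:

┌───────┬───┐
│A → ↓  │   │
│ ┌─╴ ╷ └─╴ │
│ │↓ ↲│     │
├─┘ ┌─┤ ┌───┤
│↓ ↲│ │ │   │
│ ╶─┤ │ │ ╷ │
│↳ ↓│ │ │ │ │
├─╴ │ ╵ ├─┘ │
│↓ ↲│   │   │
│ ╶─┴───┘ ╶─┤
│↳ → → → → B│
└───────────┘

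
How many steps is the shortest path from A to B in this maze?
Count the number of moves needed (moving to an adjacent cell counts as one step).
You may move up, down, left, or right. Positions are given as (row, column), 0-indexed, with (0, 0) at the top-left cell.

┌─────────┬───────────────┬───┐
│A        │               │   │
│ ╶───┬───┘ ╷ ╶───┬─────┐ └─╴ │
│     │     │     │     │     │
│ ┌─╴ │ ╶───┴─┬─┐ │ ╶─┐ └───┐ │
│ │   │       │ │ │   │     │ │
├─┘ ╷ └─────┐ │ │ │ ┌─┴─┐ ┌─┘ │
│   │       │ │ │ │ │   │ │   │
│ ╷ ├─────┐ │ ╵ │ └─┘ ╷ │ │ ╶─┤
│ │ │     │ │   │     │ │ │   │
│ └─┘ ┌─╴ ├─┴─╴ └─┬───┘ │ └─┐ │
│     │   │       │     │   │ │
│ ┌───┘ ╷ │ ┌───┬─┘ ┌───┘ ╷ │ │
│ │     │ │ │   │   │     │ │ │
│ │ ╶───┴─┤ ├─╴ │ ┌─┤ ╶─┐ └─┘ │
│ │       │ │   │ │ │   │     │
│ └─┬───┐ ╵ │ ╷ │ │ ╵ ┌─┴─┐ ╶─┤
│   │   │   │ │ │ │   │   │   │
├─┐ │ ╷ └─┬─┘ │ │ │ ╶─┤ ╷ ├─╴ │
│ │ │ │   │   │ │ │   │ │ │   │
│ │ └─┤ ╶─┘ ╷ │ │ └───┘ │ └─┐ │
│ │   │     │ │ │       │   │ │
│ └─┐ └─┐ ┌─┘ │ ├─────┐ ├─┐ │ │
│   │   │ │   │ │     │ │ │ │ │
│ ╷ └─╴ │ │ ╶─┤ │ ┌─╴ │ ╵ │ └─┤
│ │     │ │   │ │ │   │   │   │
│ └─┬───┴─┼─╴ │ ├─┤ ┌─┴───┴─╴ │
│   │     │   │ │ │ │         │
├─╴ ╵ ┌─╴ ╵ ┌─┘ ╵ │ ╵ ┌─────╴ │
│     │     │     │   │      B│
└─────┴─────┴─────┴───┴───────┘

Using BFS to find shortest path:
Start: (0, 0), End: (14, 14)
Path found:
(0,0) → (1,0) → (1,1) → (1,2) → (2,2) → (2,1) → (3,1) → (3,0) → (4,0) → (5,0) → (5,1) → (5,2) → (4,2) → (4,3) → (4,4) → (5,4) → (5,3) → (6,3) → (6,2) → (6,1) → (7,1) → (7,2) → (7,3) → (7,4) → (8,4) → (8,5) → (7,5) → (6,5) → (5,5) → (5,6) → (5,7) → (4,7) → (4,6) → (3,6) → (2,6) → (2,5) → (2,4) → (2,3) → (1,3) → (1,4) → (1,5) → (0,5) → (0,6) → (1,6) → (1,7) → (1,8) → (2,8) → (3,8) → (4,8) → (4,9) → (4,10) → (3,10) → (3,11) → (4,11) → (5,11) → (5,10) → (5,9) → (6,9) → (6,8) → (7,8) → (8,8) → (9,8) → (10,8) → (10,9) → (10,10) → (10,11) → (9,11) → (8,11) → (8,12) → (9,12) → (10,12) → (10,13) → (11,13) → (12,13) → (12,14) → (13,14) → (14,14)
Number of steps: 76

Solution:

┌─────────┬───────────────┬───┐
│A        │↱ ↓            │   │
│ ╶───┬───┘ ╷ ╶───┬─────┐ └─╴ │
│↳ → ↓│↱ → ↑│↳ → ↓│     │     │
│ ┌─╴ │ ╶───┴─┬─┐ │ ╶─┐ └───┐ │
│ │↓ ↲│↑ ← ← ↰│ │↓│   │     │ │
├─┘ ╷ └─────┐ │ │ │ ┌─┴─┐ ┌─┘ │
│↓ ↲│       │↑│ │↓│ │↱ ↓│ │   │
│ ╷ ├─────┐ │ ╵ │ └─┘ ╷ │ │ ╶─┤
│↓│ │↱ → ↓│ │↑ ↰│↳ → ↑│↓│ │   │
│ └─┘ ┌─╴ ├─┴─╴ └─┬───┘ │ └─┐ │
│↳ → ↑│↓ ↲│↱ → ↑  │↓ ← ↲│   │ │
│ ┌───┘ ╷ │ ┌───┬─┘ ┌───┘ ╷ │ │
│ │↓ ← ↲│ │↑│   │↓ ↲│     │ │ │
│ │ ╶───┴─┤ ├─╴ │ ┌─┤ ╶─┐ └─┘ │
│ │↳ → → ↓│↑│   │↓│ │   │     │
│ └─┬───┐ ╵ │ ╷ │ │ ╵ ┌─┴─┐ ╶─┤
│   │   │↳ ↑│ │ │↓│   │↱ ↓│   │
├─┐ │ ╷ └─┬─┘ │ │ │ ╶─┤ ╷ ├─╴ │
│ │ │ │   │   │ │↓│   │↑│↓│   │
│ │ └─┤ ╶─┘ ╷ │ │ └───┘ │ └─┐ │
│ │   │     │ │ │↳ → → ↑│↳ ↓│ │
│ └─┐ └─┐ ┌─┘ │ ├─────┐ ├─┐ │ │
│   │   │ │   │ │     │ │ │↓│ │
│ ╷ └─╴ │ │ ╶─┤ │ ┌─╴ │ ╵ │ └─┤
│ │     │ │   │ │ │   │   │↳ ↓│
│ └─┬───┴─┼─╴ │ ├─┤ ┌─┴───┴─╴ │
│   │     │   │ │ │ │        ↓│
├─╴ ╵ ┌─╴ ╵ ┌─┘ ╵ │ ╵ ┌─────╴ │
│     │     │     │   │      B│
└─────┴─────┴─────┴───┴───────┘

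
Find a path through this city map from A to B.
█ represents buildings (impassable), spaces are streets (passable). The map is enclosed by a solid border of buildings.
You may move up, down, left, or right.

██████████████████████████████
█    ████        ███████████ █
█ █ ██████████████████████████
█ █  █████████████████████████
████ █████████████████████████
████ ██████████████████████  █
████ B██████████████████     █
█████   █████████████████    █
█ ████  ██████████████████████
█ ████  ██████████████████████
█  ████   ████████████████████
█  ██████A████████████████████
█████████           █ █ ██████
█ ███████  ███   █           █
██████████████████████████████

Finding the shortest path from A to B:
Movement: cardinal only
Path length: 9 steps
Directions: up → left → left → up → up → up → left → left → up

Solution:

██████████████████████████████
█    ████        ███████████ █
█ █ ██████████████████████████
█ █  █████████████████████████
████ █████████████████████████
████ ██████████████████████  █
████ B██████████████████     █
█████↑←↰█████████████████    █
█ ████ ↑██████████████████████
█ ████ ↑██████████████████████
█  ████↑←↰████████████████████
█  ██████A████████████████████
█████████           █ █ ██████
█ ███████  ███   █           █
██████████████████████████████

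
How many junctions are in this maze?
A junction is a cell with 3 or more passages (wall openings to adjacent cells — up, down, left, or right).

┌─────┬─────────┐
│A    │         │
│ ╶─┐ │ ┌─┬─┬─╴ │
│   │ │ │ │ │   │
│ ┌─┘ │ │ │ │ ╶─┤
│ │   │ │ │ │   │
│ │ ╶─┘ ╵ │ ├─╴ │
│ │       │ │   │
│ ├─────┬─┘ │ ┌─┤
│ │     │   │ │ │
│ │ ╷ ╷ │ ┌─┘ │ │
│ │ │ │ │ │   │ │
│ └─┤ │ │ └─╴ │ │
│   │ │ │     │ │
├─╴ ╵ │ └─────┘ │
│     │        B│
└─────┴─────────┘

Checking each cell for number of passages:

Junctions found (3+ passages):
  (1, 0): 3 passages
  (3, 3): 3 passages
  (4, 2): 3 passages
  (5, 6): 3 passages
  (7, 1): 3 passages
Total junctions: 5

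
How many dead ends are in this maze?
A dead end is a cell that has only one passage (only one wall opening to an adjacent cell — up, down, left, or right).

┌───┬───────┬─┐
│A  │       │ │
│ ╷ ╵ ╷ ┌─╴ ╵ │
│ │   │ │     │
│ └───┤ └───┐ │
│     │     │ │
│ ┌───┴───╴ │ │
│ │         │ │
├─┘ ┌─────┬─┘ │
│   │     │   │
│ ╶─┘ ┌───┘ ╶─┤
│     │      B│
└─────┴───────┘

Checking each cell for number of passages:

Dead ends found at positions:
  (0, 6)
  (1, 4)
  (2, 2)
  (3, 0)
  (4, 4)
  (5, 3)
  (5, 6)
Total dead ends: 7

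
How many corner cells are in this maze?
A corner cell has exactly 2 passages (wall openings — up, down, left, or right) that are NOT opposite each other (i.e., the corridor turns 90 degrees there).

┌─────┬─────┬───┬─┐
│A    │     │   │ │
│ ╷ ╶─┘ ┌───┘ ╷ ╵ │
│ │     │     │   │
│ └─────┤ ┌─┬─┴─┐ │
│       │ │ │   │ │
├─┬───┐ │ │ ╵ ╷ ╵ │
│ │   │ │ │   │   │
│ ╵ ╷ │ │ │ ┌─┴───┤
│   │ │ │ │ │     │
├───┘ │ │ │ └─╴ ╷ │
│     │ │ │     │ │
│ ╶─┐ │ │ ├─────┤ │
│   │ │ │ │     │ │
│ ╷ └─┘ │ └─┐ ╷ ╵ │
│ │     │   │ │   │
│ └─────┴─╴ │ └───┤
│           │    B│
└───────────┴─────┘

Counting corner cells (2 non-opposite passages):
Total corners: 35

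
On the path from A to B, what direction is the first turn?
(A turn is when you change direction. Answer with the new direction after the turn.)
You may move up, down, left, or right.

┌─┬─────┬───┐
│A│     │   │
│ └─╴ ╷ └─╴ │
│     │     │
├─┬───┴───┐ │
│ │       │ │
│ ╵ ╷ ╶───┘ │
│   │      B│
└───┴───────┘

Directions: down, right, right, up, right, down, right, right, down, down
First turn direction: right

Solution:

┌─┬─────┬───┐
│A│  ↱ ↓│   │
│ └─╴ ╷ └─╴ │
│↳ → ↑│↳ → ↓│
├─┬───┴───┐ │
│ │       │↓│
│ ╵ ╷ ╶───┘ │
│   │      B│
└───┴───────┘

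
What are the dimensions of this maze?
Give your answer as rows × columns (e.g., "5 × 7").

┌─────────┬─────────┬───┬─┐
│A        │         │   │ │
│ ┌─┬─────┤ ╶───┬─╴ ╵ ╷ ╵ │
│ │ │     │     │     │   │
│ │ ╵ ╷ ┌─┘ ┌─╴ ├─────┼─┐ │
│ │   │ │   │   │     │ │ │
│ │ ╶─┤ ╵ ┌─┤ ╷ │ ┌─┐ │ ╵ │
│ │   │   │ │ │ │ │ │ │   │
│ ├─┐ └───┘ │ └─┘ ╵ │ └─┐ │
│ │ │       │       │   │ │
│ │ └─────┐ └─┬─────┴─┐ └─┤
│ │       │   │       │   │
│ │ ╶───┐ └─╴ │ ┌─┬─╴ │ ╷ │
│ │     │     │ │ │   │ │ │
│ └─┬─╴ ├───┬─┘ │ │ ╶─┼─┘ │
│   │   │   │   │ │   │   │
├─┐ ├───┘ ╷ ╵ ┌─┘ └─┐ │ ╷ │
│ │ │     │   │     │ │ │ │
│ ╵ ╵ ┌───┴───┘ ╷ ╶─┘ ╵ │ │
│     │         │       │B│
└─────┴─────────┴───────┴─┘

Counting the maze dimensions:
Rows (vertical): 10
Columns (horizontal): 13
Dimensions: 10 × 13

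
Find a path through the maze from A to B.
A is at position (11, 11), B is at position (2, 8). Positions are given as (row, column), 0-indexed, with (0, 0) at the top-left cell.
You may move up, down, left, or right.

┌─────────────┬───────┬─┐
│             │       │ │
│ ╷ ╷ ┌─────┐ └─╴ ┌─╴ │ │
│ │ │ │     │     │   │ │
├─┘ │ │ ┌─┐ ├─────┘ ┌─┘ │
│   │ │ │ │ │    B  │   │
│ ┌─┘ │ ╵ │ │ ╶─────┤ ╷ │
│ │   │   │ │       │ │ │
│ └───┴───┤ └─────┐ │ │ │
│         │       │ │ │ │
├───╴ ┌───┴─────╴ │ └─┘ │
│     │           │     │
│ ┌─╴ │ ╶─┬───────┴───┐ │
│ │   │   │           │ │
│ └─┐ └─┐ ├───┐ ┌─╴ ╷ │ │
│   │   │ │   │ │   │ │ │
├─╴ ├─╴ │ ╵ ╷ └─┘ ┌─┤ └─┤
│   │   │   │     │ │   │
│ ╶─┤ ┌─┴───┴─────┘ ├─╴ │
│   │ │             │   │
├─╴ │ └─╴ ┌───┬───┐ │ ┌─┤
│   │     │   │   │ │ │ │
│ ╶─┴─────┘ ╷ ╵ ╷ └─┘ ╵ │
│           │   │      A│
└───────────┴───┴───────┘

Finding the shortest path from (11, 11) to (2, 8):
Path length: 50 steps
Directions: left → left → left → up → left → down → left → up → left → down → left → left → left → left → left → up → right → up → left → up → right → up → left → up → up → right → right → up → left → left → up → up → right → up → up → right → right → right → right → right → down → right → right → up → right → right → down → left → down → left

Solution:

┌─────────────┬───────┬─┐
│  ↱ → → → → ↓│  ↱ → ↓│ │
│ ╷ ╷ ┌─────┐ └─╴ ┌─╴ │ │
│ │↑│ │     │↳ → ↑│↓ ↲│ │
├─┘ │ │ ┌─┐ ├─────┘ ┌─┘ │
│↱ ↑│ │ │ │ │    B ↲│   │
│ ┌─┘ │ ╵ │ │ ╶─────┤ ╷ │
│↑│   │   │ │       │ │ │
│ └───┴───┤ └─────┐ │ │ │
│↑ ← ↰    │       │ │ │ │
├───╴ ┌───┴─────╴ │ └─┘ │
│↱ → ↑│           │     │
│ ┌─╴ │ ╶─┬───────┴───┐ │
│↑│   │   │           │ │
│ └─┐ └─┐ ├───┐ ┌─╴ ╷ │ │
│↑ ↰│   │ │   │ │   │ │ │
├─╴ ├─╴ │ ╵ ╷ └─┘ ┌─┤ └─┤
│↱ ↑│   │   │     │ │   │
│ ╶─┤ ┌─┴───┴─────┘ ├─╴ │
│↑ ↰│ │             │   │
├─╴ │ └─╴ ┌───┬───┐ │ ┌─┤
│↱ ↑│     │↓ ↰│↓ ↰│ │ │ │
│ ╶─┴─────┘ ╷ ╵ ╷ └─┘ ╵ │
│↑ ← ← ← ← ↲│↑ ↲│↑ ← ← A│
└───────────┴───┴───────┘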